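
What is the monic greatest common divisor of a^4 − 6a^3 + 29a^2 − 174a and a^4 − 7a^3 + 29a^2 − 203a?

a^3 + 29a

Euclidean algorithm in ℚ[a]:
  a^4 − 6a^3 + 29a^2 − 174a = (a^4 − 7a^3 + 29a^2 − 203a) + (a^3 + 29a)
  a^4 − 7a^3 + 29a^2 − 203a = (a − 7)(a^3 + 29a) + (0)
The last nonzero remainder a^3 + 29a is already monic.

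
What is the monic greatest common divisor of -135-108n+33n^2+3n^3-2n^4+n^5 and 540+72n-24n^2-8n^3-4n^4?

-9+n^2

By polynomial division,
  n^5-2n^4+3n^3+33n^2-108n-135 = (-(1/4)n+1)(-4n^4-8n^3-24n^2+72n+540) + (5n^3+75n^2-45n-675)
  -4n^4-8n^3-24n^2+72n+540 = (-(4/5)n+52/5)(5n^3+75n^2-45n-675) + (-840n^2+7560)
  5n^3+75n^2-45n-675 = (-(1/168)n-5/56)(-840n^2+7560) + (0)
Last nonzero remainder: -840n^2+7560. Dividing through by -840 gives the monic gcd n^2-9.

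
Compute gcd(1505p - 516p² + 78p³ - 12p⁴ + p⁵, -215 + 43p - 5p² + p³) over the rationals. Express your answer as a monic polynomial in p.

Euclidean algorithm in ℚ[p]:
  p⁵ - 12p⁴ + 78p³ - 516p² + 1505p = (p² - 7p)(p³ - 5p² + 43p - 215) + (0)
The last nonzero remainder p³ - 5p² + 43p - 215 is already monic.

-215 + 43p - 5p² + p³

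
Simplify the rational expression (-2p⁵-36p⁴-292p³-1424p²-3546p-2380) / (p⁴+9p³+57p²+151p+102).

(-2p²-24p-70)/(p+3)

Euclidean algorithm in ℚ[p]:
  -2p⁵-36p⁴-292p³-1424p²-3546p-2380 = (-2p-18)(p⁴+9p³+57p²+151p+102) + (-16p³-96p²-624p-544)
  p⁴+9p³+57p²+151p+102 = (-(1/16)p-3/16)(-16p³-96p²-624p-544) + (0)
Last nonzero remainder: -16p³-96p²-624p-544. Dividing through by -16 gives the monic gcd p³+6p²+39p+34.
Cancel p³+6p²+39p+34 from numerator and denominator to get the reduced form.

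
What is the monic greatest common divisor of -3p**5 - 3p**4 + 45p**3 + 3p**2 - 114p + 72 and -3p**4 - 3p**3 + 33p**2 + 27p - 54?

By polynomial division,
  -3p**5 - 3p**4 + 45p**3 + 3p**2 - 114p + 72 = (p)(-3p**4 - 3p**3 + 33p**2 + 27p - 54) + (12p**3 - 24p**2 - 60p + 72)
  -3p**4 - 3p**3 + 33p**2 + 27p - 54 = (-(1/4)p - 3/4)(12p**3 - 24p**2 - 60p + 72) + (0)
Last nonzero remainder: 12p**3 - 24p**2 - 60p + 72. Dividing through by 12 gives the monic gcd p**3 - 2p**2 - 5p + 6.

p**3 - 2p**2 - 5p + 6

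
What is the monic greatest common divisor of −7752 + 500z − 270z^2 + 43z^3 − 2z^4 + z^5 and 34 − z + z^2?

34 − z + z^2

Apply the Euclidean algorithm:
  z^5 − 2z^4 + 43z^3 − 270z^2 + 500z − 7752 = (z^3 − z^2 + 8z − 228)(z^2 − z + 34) + (0)
The last nonzero remainder z^2 − z + 34 is already monic.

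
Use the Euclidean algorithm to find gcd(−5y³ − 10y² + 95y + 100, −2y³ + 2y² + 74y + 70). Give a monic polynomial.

y² + 6y + 5

Repeated division with remainder:
  −5y³ − 10y² + 95y + 100 = (5/2)(−2y³ + 2y² + 74y + 70) + (−15y² − 90y − 75)
  −2y³ + 2y² + 74y + 70 = ((2/15)y − 14/15)(−15y² − 90y − 75) + (0)
Last nonzero remainder: −15y² − 90y − 75. Dividing through by −15 gives the monic gcd y² + 6y + 5.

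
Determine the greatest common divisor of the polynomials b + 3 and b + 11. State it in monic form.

1

Apply the Euclidean algorithm:
  b + 3 = (b + 11) + (−8)
  b + 11 = (−(1/8)b − 11/8)(−8) + (0)
The last nonzero remainder is the constant −8, so the polynomials are coprime and gcd = 1.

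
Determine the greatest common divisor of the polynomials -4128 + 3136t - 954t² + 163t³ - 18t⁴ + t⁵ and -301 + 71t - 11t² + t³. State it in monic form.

43 - 4t + t²

Repeated division with remainder:
  t⁵ - 18t⁴ + 163t³ - 954t² + 3136t - 4128 = (t² - 7t + 15)(t³ - 11t² + 71t - 301) + (9t² - 36t + 387)
  t³ - 11t² + 71t - 301 = ((1/9)t - 7/9)(9t² - 36t + 387) + (0)
Last nonzero remainder: 9t² - 36t + 387. Dividing through by 9 gives the monic gcd t² - 4t + 43.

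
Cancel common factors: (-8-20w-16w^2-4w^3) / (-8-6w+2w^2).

By polynomial division,
  -4w^3-16w^2-20w-8 = (-2w-14)(2w^2-6w-8) + (-120w-120)
  2w^2-6w-8 = (-(1/60)w+1/15)(-120w-120) + (0)
Last nonzero remainder: -120w-120. Dividing through by -120 gives the monic gcd w+1.
Cancel w+1 from numerator and denominator to get the reduced form.

(-4-6w-2w^2)/(-4+w)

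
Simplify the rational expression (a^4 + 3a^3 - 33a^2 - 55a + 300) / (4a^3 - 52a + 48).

(a^3 + 6a^2 - 15a - 100)/(4a^2 + 12a - 16)

Euclidean algorithm in ℚ[a]:
  a^4 + 3a^3 - 33a^2 - 55a + 300 = ((1/4)a + 3/4)(4a^3 - 52a + 48) + (-20a^2 - 28a + 264)
  4a^3 - 52a + 48 = (-(1/5)a + 7/25)(-20a^2 - 28a + 264) + ((216/25)a - 648/25)
  -20a^2 - 28a + 264 = (-(125/54)a - 275/27)((216/25)a - 648/25) + (0)
Last nonzero remainder: (216/25)a - 648/25. Dividing through by 216/25 gives the monic gcd a - 3.
Cancel a - 3 from numerator and denominator to get the reduced form.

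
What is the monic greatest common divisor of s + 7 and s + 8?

By polynomial division,
  s + 7 = (s + 8) + (−1)
  s + 8 = (−s − 8)(−1) + (0)
The last nonzero remainder is the constant −1, so the polynomials are coprime and gcd = 1.

1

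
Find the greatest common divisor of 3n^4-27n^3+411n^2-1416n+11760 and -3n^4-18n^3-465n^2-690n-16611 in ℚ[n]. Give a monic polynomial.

Repeated division with remainder:
  3n^4-27n^3+411n^2-1416n+11760 = (-1)(-3n^4-18n^3-465n^2-690n-16611) + (-45n^3-54n^2-2106n-4851)
  -3n^4-18n^3-465n^2-690n-16611 = ((1/15)n+8/25)(-45n^3-54n^2-2106n-4851) + (-(7683/25)n^2+(7683/25)n-376467/25)
  -45n^3-54n^2-2106n-4851 = ((375/2561)n+825/2561)(-(7683/25)n^2+(7683/25)n-376467/25) + (0)
Last nonzero remainder: -(7683/25)n^2+(7683/25)n-376467/25. Dividing through by -7683/25 gives the monic gcd n^2-n+49.

n^2-n+49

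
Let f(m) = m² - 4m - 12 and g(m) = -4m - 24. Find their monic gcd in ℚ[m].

1

Euclidean algorithm in ℚ[m]:
  m² - 4m - 12 = (-(1/4)m + 5/2)(-4m - 24) + (48)
  -4m - 24 = (-(1/12)m - 1/2)(48) + (0)
The last nonzero remainder is the constant 48, so the polynomials are coprime and gcd = 1.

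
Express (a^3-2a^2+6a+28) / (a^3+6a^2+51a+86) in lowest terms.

(a^2-4a+14)/(a^2+4a+43)

Apply the Euclidean algorithm:
  a^3-2a^2+6a+28 = (a^3+6a^2+51a+86) + (-8a^2-45a-58)
  a^3+6a^2+51a+86 = (-(1/8)a-3/64)(-8a^2-45a-58) + ((2665/64)a+2665/32)
  -8a^2-45a-58 = (-(512/2665)a-1856/2665)((2665/64)a+2665/32) + (0)
Last nonzero remainder: (2665/64)a+2665/32. Dividing through by 2665/64 gives the monic gcd a+2.
Cancel a+2 from numerator and denominator to get the reduced form.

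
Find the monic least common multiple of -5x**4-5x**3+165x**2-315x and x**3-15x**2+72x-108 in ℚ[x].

By polynomial division,
  -5x**4-5x**3+165x**2-315x = (-5x-80)(x**3-15x**2+72x-108) + (-675x**2+4905x-8640)
  x**3-15x**2+72x-108 = (-(1/675)x+116/10125)(-675x**2+4905x-8640) + ((676/225)x-676/75)
  -675x**2+4905x-8640 = (-(151875/676)x+162000/169)((676/225)x-676/75) + (0)
Last nonzero remainder: (676/225)x-676/75. Dividing through by 676/225 gives the monic gcd x-3.
Then lcm(f, g) = f·g / gcd(f, g); expanding and making the result monic gives the answer.

x**6-11x**5-9x**4+495x**3-1944x**2+2268x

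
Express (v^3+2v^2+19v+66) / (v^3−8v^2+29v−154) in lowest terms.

(v+3)/(v−7)

By polynomial division,
  v^3+2v^2+19v+66 = (v^3−8v^2+29v−154) + (10v^2−10v+220)
  v^3−8v^2+29v−154 = ((1/10)v−7/10)(10v^2−10v+220) + (0)
Last nonzero remainder: 10v^2−10v+220. Dividing through by 10 gives the monic gcd v^2−v+22.
Cancel v^2−v+22 from numerator and denominator to get the reduced form.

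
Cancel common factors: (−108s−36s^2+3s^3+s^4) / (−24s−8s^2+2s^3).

Repeated division with remainder:
  s^4+3s^3−36s^2−108s = ((1/2)s+7/2)(2s^3−8s^2−24s) + (4s^2−24s)
  2s^3−8s^2−24s = ((1/2)s+1)(4s^2−24s) + (0)
Last nonzero remainder: 4s^2−24s. Dividing through by 4 gives the monic gcd s^2−6s.
Cancel s^2−6s from numerator and denominator to get the reduced form.

(18+9s+s^2)/(4+2s)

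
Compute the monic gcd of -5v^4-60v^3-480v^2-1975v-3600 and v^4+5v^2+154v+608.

Repeated division with remainder:
  -5v^4-60v^3-480v^2-1975v-3600 = (-5)(v^4+5v^2+154v+608) + (-60v^3-455v^2-1205v-560)
  v^4+5v^2+154v+608 = (-(1/60)v+91/720)(-60v^3-455v^2-1205v-560) + ((6109/144)v^2+(42763/144)v+6109/9)
  -60v^3-455v^2-1205v-560 = (-(8640/6109)v-5040/6109)((6109/144)v^2+(42763/144)v+6109/9) + (0)
Last nonzero remainder: (6109/144)v^2+(42763/144)v+6109/9. Dividing through by 6109/144 gives the monic gcd v^2+7v+16.

v^2+7v+16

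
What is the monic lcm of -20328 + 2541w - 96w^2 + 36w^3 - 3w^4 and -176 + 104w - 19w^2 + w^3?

Repeated division with remainder:
  -3w^4 + 36w^3 - 96w^2 + 2541w - 20328 = (-3w - 21)(w^3 - 19w^2 + 104w - 176) + (-183w^2 + 4197w - 24024)
  w^3 - 19w^2 + 104w - 176 = (-(1/183)w - 80/3721)(-183w^2 + 4197w - 24024) + ((234256/3721)w - 2576816/3721)
  -183w^2 + 4197w - 24024 = (-(680943/234256)w + 1015833/29282)((234256/3721)w - 2576816/3721) + (0)
Last nonzero remainder: (234256/3721)w - 2576816/3721. Dividing through by 234256/3721 gives the monic gcd w - 11.
Then lcm(f, g) = f·g / gcd(f, g); expanding and making the result monic gives the answer.

108416 - 67760w + 14064w^2 - 1295w^3 + 144w^4 - 20w^5 + w^6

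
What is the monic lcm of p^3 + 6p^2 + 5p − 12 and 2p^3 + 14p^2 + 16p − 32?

p^4 + 10p^3 + 29p^2 + 8p − 48

Repeated division with remainder:
  p^3 + 6p^2 + 5p − 12 = (1/2)(2p^3 + 14p^2 + 16p − 32) + (−p^2 − 3p + 4)
  2p^3 + 14p^2 + 16p − 32 = (−2p − 8)(−p^2 − 3p + 4) + (0)
Last nonzero remainder: −p^2 − 3p + 4. Dividing through by −1 gives the monic gcd p^2 + 3p − 4.
Then lcm(f, g) = f·g / gcd(f, g); expanding and making the result monic gives the answer.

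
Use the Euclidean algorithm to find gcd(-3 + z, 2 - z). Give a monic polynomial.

By polynomial division,
  z - 3 = (-1)(-z + 2) + (-1)
  -z + 2 = (z - 2)(-1) + (0)
The last nonzero remainder is the constant -1, so the polynomials are coprime and gcd = 1.

1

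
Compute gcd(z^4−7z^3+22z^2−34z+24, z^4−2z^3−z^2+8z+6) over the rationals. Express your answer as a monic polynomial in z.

z^2−4z+6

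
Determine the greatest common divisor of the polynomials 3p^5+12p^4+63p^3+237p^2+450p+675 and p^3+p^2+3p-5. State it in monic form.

Euclidean algorithm in ℚ[p]:
  3p^5+12p^4+63p^3+237p^2+450p+675 = (3p^2+9p+45)(p^3+p^2+3p-5) + (180p^2+360p+900)
  p^3+p^2+3p-5 = ((1/180)p-1/180)(180p^2+360p+900) + (0)
Last nonzero remainder: 180p^2+360p+900. Dividing through by 180 gives the monic gcd p^2+2p+5.

p^2+2p+5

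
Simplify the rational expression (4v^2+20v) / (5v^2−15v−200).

(4v)/(5v−40)

Repeated division with remainder:
  4v^2+20v = (4/5)(5v^2−15v−200) + (32v+160)
  5v^2−15v−200 = ((5/32)v−5/4)(32v+160) + (0)
Last nonzero remainder: 32v+160. Dividing through by 32 gives the monic gcd v+5.
Cancel v+5 from numerator and denominator to get the reduced form.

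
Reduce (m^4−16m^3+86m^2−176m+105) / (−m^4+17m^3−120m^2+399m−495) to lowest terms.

Repeated division with remainder:
  m^4−16m^3+86m^2−176m+105 = (−1)(−m^4+17m^3−120m^2+399m−495) + (m^3−34m^2+223m−390)
  −m^4+17m^3−120m^2+399m−495 = (−m−17)(m^3−34m^2+223m−390) + (−475m^2+3800m−7125)
  m^3−34m^2+223m−390 = (−(1/475)m+26/475)(−475m^2+3800m−7125) + (0)
Last nonzero remainder: −475m^2+3800m−7125. Dividing through by −475 gives the monic gcd m^2−8m+15.
Cancel m^2−8m+15 from numerator and denominator to get the reduced form.

(−m^2+8m−7)/(m^2−9m+33)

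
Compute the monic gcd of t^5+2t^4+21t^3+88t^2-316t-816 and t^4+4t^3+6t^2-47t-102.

t^2-t-6

Euclidean algorithm in ℚ[t]:
  t^5+2t^4+21t^3+88t^2-316t-816 = (t-2)(t^4+4t^3+6t^2-47t-102) + (23t^3+147t^2-308t-1020)
  t^4+4t^3+6t^2-47t-102 = ((1/23)t-55/529)(23t^3+147t^2-308t-1020) + ((18343/529)t^2-(18343/529)t-110058/529)
  23t^3+147t^2-308t-1020 = ((12167/18343)t+5290/1079)((18343/529)t^2-(18343/529)t-110058/529) + (0)
Last nonzero remainder: (18343/529)t^2-(18343/529)t-110058/529. Dividing through by 18343/529 gives the monic gcd t^2-t-6.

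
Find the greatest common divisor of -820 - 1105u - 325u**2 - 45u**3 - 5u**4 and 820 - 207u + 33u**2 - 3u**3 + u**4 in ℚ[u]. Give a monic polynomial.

Euclidean algorithm in ℚ[u]:
  -5u**4 - 45u**3 - 325u**2 - 1105u - 820 = (-5)(u**4 - 3u**3 + 33u**2 - 207u + 820) + (-60u**3 - 160u**2 - 2140u + 3280)
  u**4 - 3u**3 + 33u**2 - 207u + 820 = (-(1/60)u + 17/180)(-60u**3 - 160u**2 - 2140u + 3280) + ((112/9)u**2 + (448/9)u + 4592/9)
  -60u**3 - 160u**2 - 2140u + 3280 = (-(135/28)u + 45/7)((112/9)u**2 + (448/9)u + 4592/9) + (0)
Last nonzero remainder: (112/9)u**2 + (448/9)u + 4592/9. Dividing through by 112/9 gives the monic gcd u**2 + 4u + 41.

41 + 4u + u**2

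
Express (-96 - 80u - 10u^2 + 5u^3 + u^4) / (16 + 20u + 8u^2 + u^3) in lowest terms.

Apply the Euclidean algorithm:
  u^4 + 5u^3 - 10u^2 - 80u - 96 = (u - 3)(u^3 + 8u^2 + 20u + 16) + (-6u^2 - 36u - 48)
  u^3 + 8u^2 + 20u + 16 = (-(1/6)u - 1/3)(-6u^2 - 36u - 48) + (0)
Last nonzero remainder: -6u^2 - 36u - 48. Dividing through by -6 gives the monic gcd u^2 + 6u + 8.
Cancel u^2 + 6u + 8 from numerator and denominator to get the reduced form.

(-12 - u + u^2)/(2 + u)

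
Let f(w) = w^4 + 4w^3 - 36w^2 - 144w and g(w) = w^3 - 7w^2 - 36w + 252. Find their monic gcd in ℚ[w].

w^2 - 36

Euclidean algorithm in ℚ[w]:
  w^4 + 4w^3 - 36w^2 - 144w = (w + 11)(w^3 - 7w^2 - 36w + 252) + (77w^2 - 2772)
  w^3 - 7w^2 - 36w + 252 = ((1/77)w - 1/11)(77w^2 - 2772) + (0)
Last nonzero remainder: 77w^2 - 2772. Dividing through by 77 gives the monic gcd w^2 - 36.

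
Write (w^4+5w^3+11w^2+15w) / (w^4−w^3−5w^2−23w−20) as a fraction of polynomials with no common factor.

By polynomial division,
  w^4+5w^3+11w^2+15w = (w^4−w^3−5w^2−23w−20) + (6w^3+16w^2+38w+20)
  w^4−w^3−5w^2−23w−20 = ((1/6)w−11/18)(6w^3+16w^2+38w+20) + (−(14/9)w^2−(28/9)w−70/9)
  6w^3+16w^2+38w+20 = (−(27/7)w−18/7)(−(14/9)w^2−(28/9)w−70/9) + (0)
Last nonzero remainder: −(14/9)w^2−(28/9)w−70/9. Dividing through by −14/9 gives the monic gcd w^2+2w+5.
Cancel w^2+2w+5 from numerator and denominator to get the reduced form.

(w^2+3w)/(w^2−3w−4)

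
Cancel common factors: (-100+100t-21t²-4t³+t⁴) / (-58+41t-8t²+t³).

Euclidean algorithm in ℚ[t]:
  t⁴-4t³-21t²+100t-100 = (t+4)(t³-8t²+41t-58) + (-30t²-6t+132)
  t³-8t²+41t-58 = (-(1/30)t+41/150)(-30t²-6t+132) + ((1176/25)t-2352/25)
  -30t²-6t+132 = (-(125/196)t-275/196)((1176/25)t-2352/25) + (0)
Last nonzero remainder: (1176/25)t-2352/25. Dividing through by 1176/25 gives the monic gcd t-2.
Cancel t-2 from numerator and denominator to get the reduced form.

(50-25t-2t²+t³)/(29-6t+t²)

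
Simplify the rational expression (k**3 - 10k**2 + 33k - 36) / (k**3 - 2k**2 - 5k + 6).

Apply the Euclidean algorithm:
  k**3 - 10k**2 + 33k - 36 = (k**3 - 2k**2 - 5k + 6) + (-8k**2 + 38k - 42)
  k**3 - 2k**2 - 5k + 6 = (-(1/8)k - 11/32)(-8k**2 + 38k - 42) + ((45/16)k - 135/16)
  -8k**2 + 38k - 42 = (-(128/45)k + 224/45)((45/16)k - 135/16) + (0)
Last nonzero remainder: (45/16)k - 135/16. Dividing through by 45/16 gives the monic gcd k - 3.
Cancel k - 3 from numerator and denominator to get the reduced form.

(k**2 - 7k + 12)/(k**2 + k - 2)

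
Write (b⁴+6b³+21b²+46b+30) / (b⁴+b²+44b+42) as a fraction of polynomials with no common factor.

By polynomial division,
  b⁴+6b³+21b²+46b+30 = (b⁴+b²+44b+42) + (6b³+20b²+2b-12)
  b⁴+b²+44b+42 = ((1/6)b-5/9)(6b³+20b²+2b-12) + ((106/9)b²+(424/9)b+106/3)
  6b³+20b²+2b-12 = ((27/53)b-18/53)((106/9)b²+(424/9)b+106/3) + (0)
Last nonzero remainder: (106/9)b²+(424/9)b+106/3. Dividing through by 106/9 gives the monic gcd b²+4b+3.
Cancel b²+4b+3 from numerator and denominator to get the reduced form.

(b²+2b+10)/(b²-4b+14)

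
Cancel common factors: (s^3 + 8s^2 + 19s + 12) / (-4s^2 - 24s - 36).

Euclidean algorithm in ℚ[s]:
  s^3 + 8s^2 + 19s + 12 = (-(1/4)s - 1/2)(-4s^2 - 24s - 36) + (-2s - 6)
  -4s^2 - 24s - 36 = (2s + 6)(-2s - 6) + (0)
Last nonzero remainder: -2s - 6. Dividing through by -2 gives the monic gcd s + 3.
Cancel s + 3 from numerator and denominator to get the reduced form.

(-s^2 - 5s - 4)/(4s + 12)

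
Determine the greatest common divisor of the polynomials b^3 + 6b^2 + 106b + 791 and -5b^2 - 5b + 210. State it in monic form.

b + 7

Apply the Euclidean algorithm:
  b^3 + 6b^2 + 106b + 791 = (-(1/5)b - 1)(-5b^2 - 5b + 210) + (143b + 1001)
  -5b^2 - 5b + 210 = (-(5/143)b + 30/143)(143b + 1001) + (0)
Last nonzero remainder: 143b + 1001. Dividing through by 143 gives the monic gcd b + 7.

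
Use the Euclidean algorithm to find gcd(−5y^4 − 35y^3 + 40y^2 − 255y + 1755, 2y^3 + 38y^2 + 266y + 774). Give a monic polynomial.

y + 9

Euclidean algorithm in ℚ[y]:
  −5y^4 − 35y^3 + 40y^2 − 255y + 1755 = (−(5/2)y + 30)(2y^3 + 38y^2 + 266y + 774) + (−435y^2 − 6300y − 21465)
  2y^3 + 38y^2 + 266y + 774 = (−(2/435)y − 262/12615)(−435y^2 − 6300y − 21465) + ((30668/841)y + 276012/841)
  −435y^2 − 6300y − 21465 = (−(365835/30668)y − 2005785/30668)((30668/841)y + 276012/841) + (0)
Last nonzero remainder: (30668/841)y + 276012/841. Dividing through by 30668/841 gives the monic gcd y + 9.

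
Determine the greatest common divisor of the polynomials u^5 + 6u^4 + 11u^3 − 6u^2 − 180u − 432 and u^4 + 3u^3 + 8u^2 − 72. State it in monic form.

Euclidean algorithm in ℚ[u]:
  u^5 + 6u^4 + 11u^3 − 6u^2 − 180u − 432 = (u + 3)(u^4 + 3u^3 + 8u^2 − 72) + (−6u^3 − 30u^2 − 108u − 216)
  u^4 + 3u^3 + 8u^2 − 72 = (−(1/6)u + 1/3)(−6u^3 − 30u^2 − 108u − 216) + (0)
Last nonzero remainder: −6u^3 − 30u^2 − 108u − 216. Dividing through by −6 gives the monic gcd u^3 + 5u^2 + 18u + 36.

u^3 + 5u^2 + 18u + 36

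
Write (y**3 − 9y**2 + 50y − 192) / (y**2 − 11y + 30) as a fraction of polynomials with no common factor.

Euclidean algorithm in ℚ[y]:
  y**3 − 9y**2 + 50y − 192 = (y + 2)(y**2 − 11y + 30) + (42y − 252)
  y**2 − 11y + 30 = ((1/42)y − 5/42)(42y − 252) + (0)
Last nonzero remainder: 42y − 252. Dividing through by 42 gives the monic gcd y − 6.
Cancel y − 6 from numerator and denominator to get the reduced form.

(y**2 − 3y + 32)/(y − 5)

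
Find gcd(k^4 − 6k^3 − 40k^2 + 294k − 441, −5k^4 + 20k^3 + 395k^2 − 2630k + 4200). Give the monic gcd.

k^2 − 10k + 21

Repeated division with remainder:
  k^4 − 6k^3 − 40k^2 + 294k − 441 = (−1/5)(−5k^4 + 20k^3 + 395k^2 − 2630k + 4200) + (−2k^3 + 39k^2 − 232k + 399)
  −5k^4 + 20k^3 + 395k^2 − 2630k + 4200 = ((5/2)k + 155/4)(−2k^3 + 39k^2 − 232k + 399) + (−(2145/4)k^2 + (10725/2)k − 45045/4)
  −2k^3 + 39k^2 − 232k + 399 = ((8/2145)k − 76/2145)(−(2145/4)k^2 + (10725/2)k − 45045/4) + (0)
Last nonzero remainder: −(2145/4)k^2 + (10725/2)k − 45045/4. Dividing through by −2145/4 gives the monic gcd k^2 − 10k + 21.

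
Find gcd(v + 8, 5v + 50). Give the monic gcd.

1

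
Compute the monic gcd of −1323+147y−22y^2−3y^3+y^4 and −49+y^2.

−49+y^2

By polynomial division,
  y^4−3y^3−22y^2+147y−1323 = (y^2−3y+27)(y^2−49) + (0)
The last nonzero remainder y^2−49 is already monic.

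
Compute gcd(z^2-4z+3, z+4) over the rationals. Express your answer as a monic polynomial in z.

1

Apply the Euclidean algorithm:
  z^2-4z+3 = (z-8)(z+4) + (35)
  z+4 = ((1/35)z+4/35)(35) + (0)
The last nonzero remainder is the constant 35, so the polynomials are coprime and gcd = 1.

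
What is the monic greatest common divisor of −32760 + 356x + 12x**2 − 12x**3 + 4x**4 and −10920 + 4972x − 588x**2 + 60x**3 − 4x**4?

Euclidean algorithm in ℚ[x]:
  4x**4 − 12x**3 + 12x**2 + 356x − 32760 = (−1)(−4x**4 + 60x**3 − 588x**2 + 4972x − 10920) + (48x**3 − 576x**2 + 5328x − 43680)
  −4x**4 + 60x**3 − 588x**2 + 4972x − 10920 = (−(1/12)x + 1/4)(48x**3 − 576x**2 + 5328x − 43680) + (0)
Last nonzero remainder: 48x**3 − 576x**2 + 5328x − 43680. Dividing through by 48 gives the monic gcd x**3 − 12x**2 + 111x − 910.

−910 + 111x − 12x**2 + x**3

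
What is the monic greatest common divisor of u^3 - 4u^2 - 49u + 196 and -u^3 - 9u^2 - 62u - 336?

u + 7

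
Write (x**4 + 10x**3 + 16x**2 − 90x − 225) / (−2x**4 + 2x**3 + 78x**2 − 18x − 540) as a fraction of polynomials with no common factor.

Euclidean algorithm in ℚ[x]:
  x**4 + 10x**3 + 16x**2 − 90x − 225 = (−1/2)(−2x**4 + 2x**3 + 78x**2 − 18x − 540) + (11x**3 + 55x**2 − 99x − 495)
  −2x**4 + 2x**3 + 78x**2 − 18x − 540 = (−(2/11)x + 12/11)(11x**3 + 55x**2 − 99x − 495) + (0)
Last nonzero remainder: 11x**3 + 55x**2 − 99x − 495. Dividing through by 11 gives the monic gcd x**3 + 5x**2 − 9x − 45.
Cancel x**3 + 5x**2 − 9x − 45 from numerator and denominator to get the reduced form.

(−x − 5)/(2x − 12)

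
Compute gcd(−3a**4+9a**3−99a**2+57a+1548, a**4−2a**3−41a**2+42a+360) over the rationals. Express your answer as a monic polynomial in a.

a**2−a−12

Apply the Euclidean algorithm:
  −3a**4+9a**3−99a**2+57a+1548 = (−3)(a**4−2a**3−41a**2+42a+360) + (3a**3−222a**2+183a+2628)
  a**4−2a**3−41a**2+42a+360 = ((1/3)a+24)(3a**3−222a**2+183a+2628) + (5226a**2−5226a−62712)
  3a**3−222a**2+183a+2628 = ((1/1742)a−73/1742)(5226a**2−5226a−62712) + (0)
Last nonzero remainder: 5226a**2−5226a−62712. Dividing through by 5226 gives the monic gcd a**2−a−12.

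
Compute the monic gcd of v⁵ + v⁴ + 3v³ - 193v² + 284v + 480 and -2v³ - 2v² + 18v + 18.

v² - 2v - 3

By polynomial division,
  v⁵ + v⁴ + 3v³ - 193v² + 284v + 480 = (-(1/2)v² - 6)(-2v³ - 2v² + 18v + 18) + (-196v² + 392v + 588)
  -2v³ - 2v² + 18v + 18 = ((1/98)v + 3/98)(-196v² + 392v + 588) + (0)
Last nonzero remainder: -196v² + 392v + 588. Dividing through by -196 gives the monic gcd v² - 2v - 3.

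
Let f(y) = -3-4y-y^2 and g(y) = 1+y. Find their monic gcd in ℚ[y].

1+y

Repeated division with remainder:
  -y^2-4y-3 = (-y-3)(y+1) + (0)
The last nonzero remainder y+1 is already monic.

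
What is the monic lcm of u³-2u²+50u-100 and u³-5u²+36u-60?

Euclidean algorithm in ℚ[u]:
  u³-2u²+50u-100 = (u³-5u²+36u-60) + (3u²+14u-40)
  u³-5u²+36u-60 = ((1/3)u-29/9)(3u²+14u-40) + ((850/9)u-1700/9)
  3u²+14u-40 = ((27/850)u+18/85)((850/9)u-1700/9) + (0)
Last nonzero remainder: (850/9)u-1700/9. Dividing through by 850/9 gives the monic gcd u-2.
Then lcm(f, g) = f·g / gcd(f, g); expanding and making the result monic gives the answer.

u⁵-5u⁴+86u³-310u²+1800u-3000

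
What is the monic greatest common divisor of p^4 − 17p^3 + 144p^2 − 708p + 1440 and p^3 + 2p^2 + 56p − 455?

p − 5

Apply the Euclidean algorithm:
  p^4 − 17p^3 + 144p^2 − 708p + 1440 = (p − 19)(p^3 + 2p^2 + 56p − 455) + (126p^2 + 811p − 7205)
  p^3 + 2p^2 + 56p − 455 = ((1/126)p − 559/15876)(126p^2 + 811p − 7205) + ((2250235/15876)p − 11251175/15876)
  126p^2 + 811p − 7205 = ((2000376/2250235)p + 22877316/2250235)((2250235/15876)p − 11251175/15876) + (0)
Last nonzero remainder: (2250235/15876)p − 11251175/15876. Dividing through by 2250235/15876 gives the monic gcd p − 5.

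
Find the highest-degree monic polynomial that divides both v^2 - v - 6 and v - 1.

By polynomial division,
  v^2 - v - 6 = (v)(v - 1) + (-6)
  v - 1 = (-(1/6)v + 1/6)(-6) + (0)
The last nonzero remainder is the constant -6, so the polynomials are coprime and gcd = 1.

1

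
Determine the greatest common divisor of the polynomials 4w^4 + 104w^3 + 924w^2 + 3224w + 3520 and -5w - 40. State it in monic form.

w + 8

Euclidean algorithm in ℚ[w]:
  4w^4 + 104w^3 + 924w^2 + 3224w + 3520 = (-(4/5)w^3 - (72/5)w^2 - (348/5)w - 88)(-5w - 40) + (0)
Last nonzero remainder: -5w - 40. Dividing through by -5 gives the monic gcd w + 8.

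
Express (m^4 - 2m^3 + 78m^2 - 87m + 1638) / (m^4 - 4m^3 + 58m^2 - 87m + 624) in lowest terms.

(m^2 + m + 42)/(m^2 - m + 16)

Repeated division with remainder:
  m^4 - 2m^3 + 78m^2 - 87m + 1638 = (m^4 - 4m^3 + 58m^2 - 87m + 624) + (2m^3 + 20m^2 + 1014)
  m^4 - 4m^3 + 58m^2 - 87m + 624 = ((1/2)m - 7)(2m^3 + 20m^2 + 1014) + (198m^2 - 594m + 7722)
  2m^3 + 20m^2 + 1014 = ((1/99)m + 13/99)(198m^2 - 594m + 7722) + (0)
Last nonzero remainder: 198m^2 - 594m + 7722. Dividing through by 198 gives the monic gcd m^2 - 3m + 39.
Cancel m^2 - 3m + 39 from numerator and denominator to get the reduced form.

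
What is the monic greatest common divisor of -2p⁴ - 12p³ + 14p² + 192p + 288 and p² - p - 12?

p² - p - 12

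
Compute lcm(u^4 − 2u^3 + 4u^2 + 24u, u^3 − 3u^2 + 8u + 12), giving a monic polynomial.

u^5 − u^4 + 2u^3 + 28u^2 + 24u

By polynomial division,
  u^4 − 2u^3 + 4u^2 + 24u = (u + 1)(u^3 − 3u^2 + 8u + 12) + (−u^2 + 4u − 12)
  u^3 − 3u^2 + 8u + 12 = (−u − 1)(−u^2 + 4u − 12) + (0)
Last nonzero remainder: −u^2 + 4u − 12. Dividing through by −1 gives the monic gcd u^2 − 4u + 12.
Then lcm(f, g) = f·g / gcd(f, g); expanding and making the result monic gives the answer.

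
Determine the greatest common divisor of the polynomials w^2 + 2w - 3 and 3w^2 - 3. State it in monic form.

w - 1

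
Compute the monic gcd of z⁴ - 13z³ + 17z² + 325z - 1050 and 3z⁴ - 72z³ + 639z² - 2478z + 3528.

z² - 13z + 42

Repeated division with remainder:
  z⁴ - 13z³ + 17z² + 325z - 1050 = (1/3)(3z⁴ - 72z³ + 639z² - 2478z + 3528) + (11z³ - 196z² + 1151z - 2226)
  3z⁴ - 72z³ + 639z² - 2478z + 3528 = ((3/11)z - 204/121)(11z³ - 196z² + 1151z - 2226) + (-(648/121)z² + (8424/121)z - 27216/121)
  11z³ - 196z² + 1151z - 2226 = (-(1331/648)z + 6413/648)(-(648/121)z² + (8424/121)z - 27216/121) + (0)
Last nonzero remainder: -(648/121)z² + (8424/121)z - 27216/121. Dividing through by -648/121 gives the monic gcd z² - 13z + 42.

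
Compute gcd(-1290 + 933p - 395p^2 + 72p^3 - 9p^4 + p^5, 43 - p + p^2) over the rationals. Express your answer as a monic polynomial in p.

Apply the Euclidean algorithm:
  p^5 - 9p^4 + 72p^3 - 395p^2 + 933p - 1290 = (p^3 - 8p^2 + 21p - 30)(p^2 - p + 43) + (0)
The last nonzero remainder p^2 - p + 43 is already monic.

43 - p + p^2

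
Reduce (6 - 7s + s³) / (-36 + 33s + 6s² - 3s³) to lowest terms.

(2 - s)/(-12 + 3s)

Repeated division with remainder:
  s³ - 7s + 6 = (-1/3)(-3s³ + 6s² + 33s - 36) + (2s² + 4s - 6)
  -3s³ + 6s² + 33s - 36 = (-(3/2)s + 6)(2s² + 4s - 6) + (0)
Last nonzero remainder: 2s² + 4s - 6. Dividing through by 2 gives the monic gcd s² + 2s - 3.
Cancel s² + 2s - 3 from numerator and denominator to get the reduced form.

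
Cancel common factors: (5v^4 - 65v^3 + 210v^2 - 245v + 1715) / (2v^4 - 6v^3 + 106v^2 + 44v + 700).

(5v^2 - 70v + 245)/(2v^2 - 8v + 100)

By polynomial division,
  5v^4 - 65v^3 + 210v^2 - 245v + 1715 = (5/2)(2v^4 - 6v^3 + 106v^2 + 44v + 700) + (-50v^3 - 55v^2 - 355v - 35)
  2v^4 - 6v^3 + 106v^2 + 44v + 700 = (-(1/25)v + 41/250)(-50v^3 - 55v^2 - 355v - 35) + ((5041/50)v^2 + (5041/50)v + 35287/50)
  -50v^3 - 55v^2 - 355v - 35 = (-(2500/5041)v - 250/5041)((5041/50)v^2 + (5041/50)v + 35287/50) + (0)
Last nonzero remainder: (5041/50)v^2 + (5041/50)v + 35287/50. Dividing through by 5041/50 gives the monic gcd v^2 + v + 7.
Cancel v^2 + v + 7 from numerator and denominator to get the reduced form.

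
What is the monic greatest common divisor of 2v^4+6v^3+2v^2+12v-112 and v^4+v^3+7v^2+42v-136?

v^2+2v-8

Repeated division with remainder:
  2v^4+6v^3+2v^2+12v-112 = (2)(v^4+v^3+7v^2+42v-136) + (4v^3-12v^2-72v+160)
  v^4+v^3+7v^2+42v-136 = ((1/4)v+1)(4v^3-12v^2-72v+160) + (37v^2+74v-296)
  4v^3-12v^2-72v+160 = ((4/37)v-20/37)(37v^2+74v-296) + (0)
Last nonzero remainder: 37v^2+74v-296. Dividing through by 37 gives the monic gcd v^2+2v-8.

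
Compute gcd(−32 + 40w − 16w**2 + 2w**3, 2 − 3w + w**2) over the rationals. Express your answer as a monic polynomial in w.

−2 + w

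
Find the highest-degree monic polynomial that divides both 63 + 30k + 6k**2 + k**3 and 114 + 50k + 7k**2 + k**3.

Apply the Euclidean algorithm:
  k**3 + 6k**2 + 30k + 63 = (k**3 + 7k**2 + 50k + 114) + (-k**2 - 20k - 51)
  k**3 + 7k**2 + 50k + 114 = (-k + 13)(-k**2 - 20k - 51) + (259k + 777)
  -k**2 - 20k - 51 = (-(1/259)k - 17/259)(259k + 777) + (0)
Last nonzero remainder: 259k + 777. Dividing through by 259 gives the monic gcd k + 3.

3 + k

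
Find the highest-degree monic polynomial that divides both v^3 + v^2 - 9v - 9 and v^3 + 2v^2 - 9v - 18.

Euclidean algorithm in ℚ[v]:
  v^3 + v^2 - 9v - 9 = (v^3 + 2v^2 - 9v - 18) + (-v^2 + 9)
  v^3 + 2v^2 - 9v - 18 = (-v - 2)(-v^2 + 9) + (0)
Last nonzero remainder: -v^2 + 9. Dividing through by -1 gives the monic gcd v^2 - 9.

v^2 - 9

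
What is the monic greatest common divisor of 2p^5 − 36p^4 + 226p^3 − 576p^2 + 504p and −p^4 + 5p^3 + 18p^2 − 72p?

p^3 − 9p^2 + 18p

By polynomial division,
  2p^5 − 36p^4 + 226p^3 − 576p^2 + 504p = (−2p + 26)(−p^4 + 5p^3 + 18p^2 − 72p) + (132p^3 − 1188p^2 + 2376p)
  −p^4 + 5p^3 + 18p^2 − 72p = (−(1/132)p − 1/33)(132p^3 − 1188p^2 + 2376p) + (0)
Last nonzero remainder: 132p^3 − 1188p^2 + 2376p. Dividing through by 132 gives the monic gcd p^3 − 9p^2 + 18p.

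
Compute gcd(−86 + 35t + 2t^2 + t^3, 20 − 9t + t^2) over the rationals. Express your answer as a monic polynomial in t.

1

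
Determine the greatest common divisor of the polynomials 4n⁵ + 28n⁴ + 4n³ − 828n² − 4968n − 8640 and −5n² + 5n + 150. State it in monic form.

n² − n − 30

Apply the Euclidean algorithm:
  4n⁵ + 28n⁴ + 4n³ − 828n² − 4968n − 8640 = (−(4/5)n³ − (32/5)n² − (156/5)n − 288/5)(−5n² + 5n + 150) + (0)
Last nonzero remainder: −5n² + 5n + 150. Dividing through by −5 gives the monic gcd n² − n − 30.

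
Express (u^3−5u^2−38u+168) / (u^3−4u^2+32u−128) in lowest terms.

(u^2−u−42)/(u^2+32)

Apply the Euclidean algorithm:
  u^3−5u^2−38u+168 = (u^3−4u^2+32u−128) + (−u^2−70u+296)
  u^3−4u^2+32u−128 = (−u+74)(−u^2−70u+296) + (5508u−22032)
  −u^2−70u+296 = (−(1/5508)u−37/2754)(5508u−22032) + (0)
Last nonzero remainder: 5508u−22032. Dividing through by 5508 gives the monic gcd u−4.
Cancel u−4 from numerator and denominator to get the reduced form.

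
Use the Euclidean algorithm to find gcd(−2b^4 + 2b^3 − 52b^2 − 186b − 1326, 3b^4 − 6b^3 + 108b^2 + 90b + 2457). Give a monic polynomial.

b^2 − 6b + 39

By polynomial division,
  −2b^4 + 2b^3 − 52b^2 − 186b − 1326 = (−2/3)(3b^4 − 6b^3 + 108b^2 + 90b + 2457) + (−2b^3 + 20b^2 − 126b + 312)
  3b^4 − 6b^3 + 108b^2 + 90b + 2457 = (−(3/2)b − 12)(−2b^3 + 20b^2 − 126b + 312) + (159b^2 − 954b + 6201)
  −2b^3 + 20b^2 − 126b + 312 = (−(2/159)b + 8/159)(159b^2 − 954b + 6201) + (0)
Last nonzero remainder: 159b^2 − 954b + 6201. Dividing through by 159 gives the monic gcd b^2 − 6b + 39.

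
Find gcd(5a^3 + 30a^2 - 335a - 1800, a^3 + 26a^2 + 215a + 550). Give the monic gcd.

a + 5

By polynomial division,
  5a^3 + 30a^2 - 335a - 1800 = (5)(a^3 + 26a^2 + 215a + 550) + (-100a^2 - 1410a - 4550)
  a^3 + 26a^2 + 215a + 550 = (-(1/100)a - 119/1000)(-100a^2 - 1410a - 4550) + ((171/100)a + 171/20)
  -100a^2 - 1410a - 4550 = (-(10000/171)a - 91000/171)((171/100)a + 171/20) + (0)
Last nonzero remainder: (171/100)a + 171/20. Dividing through by 171/100 gives the monic gcd a + 5.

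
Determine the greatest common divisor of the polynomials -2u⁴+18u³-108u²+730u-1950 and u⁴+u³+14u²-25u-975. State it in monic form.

u³-4u²+34u-195

Euclidean algorithm in ℚ[u]:
  -2u⁴+18u³-108u²+730u-1950 = (-2)(u⁴+u³+14u²-25u-975) + (20u³-80u²+680u-3900)
  u⁴+u³+14u²-25u-975 = ((1/20)u+1/4)(20u³-80u²+680u-3900) + (0)
Last nonzero remainder: 20u³-80u²+680u-3900. Dividing through by 20 gives the monic gcd u³-4u²+34u-195.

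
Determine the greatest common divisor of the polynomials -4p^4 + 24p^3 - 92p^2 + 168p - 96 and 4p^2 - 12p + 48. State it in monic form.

Repeated division with remainder:
  -4p^4 + 24p^3 - 92p^2 + 168p - 96 = (-p^2 + 3p - 2)(4p^2 - 12p + 48) + (0)
Last nonzero remainder: 4p^2 - 12p + 48. Dividing through by 4 gives the monic gcd p^2 - 3p + 12.

p^2 - 3p + 12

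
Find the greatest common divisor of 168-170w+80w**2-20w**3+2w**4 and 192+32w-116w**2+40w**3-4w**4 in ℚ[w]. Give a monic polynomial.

12-7w+w**2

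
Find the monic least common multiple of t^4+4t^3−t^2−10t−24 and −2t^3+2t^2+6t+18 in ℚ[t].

Euclidean algorithm in ℚ[t]:
  t^4+4t^3−t^2−10t−24 = (−(1/2)t−5/2)(−2t^3+2t^2+6t+18) + (7t^2+14t+21)
  −2t^3+2t^2+6t+18 = (−(2/7)t+6/7)(7t^2+14t+21) + (0)
Last nonzero remainder: 7t^2+14t+21. Dividing through by 7 gives the monic gcd t^2+2t+3.
Then lcm(f, g) = f·g / gcd(f, g); expanding and making the result monic gives the answer.

t^5+t^4−13t^3−7t^2+6t+72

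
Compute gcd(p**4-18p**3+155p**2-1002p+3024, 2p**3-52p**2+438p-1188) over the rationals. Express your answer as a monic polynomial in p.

Repeated division with remainder:
  p**4-18p**3+155p**2-1002p+3024 = ((1/2)p+4)(2p**3-52p**2+438p-1188) + (144p**2-2160p+7776)
  2p**3-52p**2+438p-1188 = ((1/72)p-11/72)(144p**2-2160p+7776) + (0)
Last nonzero remainder: 144p**2-2160p+7776. Dividing through by 144 gives the monic gcd p**2-15p+54.

p**2-15p+54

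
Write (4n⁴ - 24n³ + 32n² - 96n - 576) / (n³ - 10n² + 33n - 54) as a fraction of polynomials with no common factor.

(4n³ + 32n + 96)/(n² - 4n + 9)

By polynomial division,
  4n⁴ - 24n³ + 32n² - 96n - 576 = (4n + 16)(n³ - 10n² + 33n - 54) + (60n² - 408n + 288)
  n³ - 10n² + 33n - 54 = ((1/60)n - 4/75)(60n² - 408n + 288) + ((161/25)n - 966/25)
  60n² - 408n + 288 = ((1500/161)n - 1200/161)((161/25)n - 966/25) + (0)
Last nonzero remainder: (161/25)n - 966/25. Dividing through by 161/25 gives the monic gcd n - 6.
Cancel n - 6 from numerator and denominator to get the reduced form.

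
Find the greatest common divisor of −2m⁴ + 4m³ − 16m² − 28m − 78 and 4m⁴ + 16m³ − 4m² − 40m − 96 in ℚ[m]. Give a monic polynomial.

Repeated division with remainder:
  −2m⁴ + 4m³ − 16m² − 28m − 78 = (−1/2)(4m⁴ + 16m³ − 4m² − 40m − 96) + (12m³ − 18m² − 48m − 126)
  4m⁴ + 16m³ − 4m² − 40m − 96 = ((1/3)m + 11/6)(12m³ − 18m² − 48m − 126) + (45m² + 90m + 135)
  12m³ − 18m² − 48m − 126 = ((4/15)m − 14/15)(45m² + 90m + 135) + (0)
Last nonzero remainder: 45m² + 90m + 135. Dividing through by 45 gives the monic gcd m² + 2m + 3.

m² + 2m + 3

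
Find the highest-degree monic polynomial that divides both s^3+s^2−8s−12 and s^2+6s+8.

Repeated division with remainder:
  s^3+s^2−8s−12 = (s−5)(s^2+6s+8) + (14s+28)
  s^2+6s+8 = ((1/14)s+2/7)(14s+28) + (0)
Last nonzero remainder: 14s+28. Dividing through by 14 gives the monic gcd s+2.

s+2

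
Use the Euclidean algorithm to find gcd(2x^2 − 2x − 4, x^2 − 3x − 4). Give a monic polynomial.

x + 1

Repeated division with remainder:
  2x^2 − 2x − 4 = (2)(x^2 − 3x − 4) + (4x + 4)
  x^2 − 3x − 4 = ((1/4)x − 1)(4x + 4) + (0)
Last nonzero remainder: 4x + 4. Dividing through by 4 gives the monic gcd x + 1.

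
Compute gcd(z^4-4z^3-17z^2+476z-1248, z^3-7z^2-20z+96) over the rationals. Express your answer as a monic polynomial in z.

z-3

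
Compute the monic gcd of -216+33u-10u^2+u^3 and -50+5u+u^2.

1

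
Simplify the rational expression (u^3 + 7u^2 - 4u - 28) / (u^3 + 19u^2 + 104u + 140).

(u - 2)/(u + 10)

Apply the Euclidean algorithm:
  u^3 + 7u^2 - 4u - 28 = (u^3 + 19u^2 + 104u + 140) + (-12u^2 - 108u - 168)
  u^3 + 19u^2 + 104u + 140 = (-(1/12)u - 5/6)(-12u^2 - 108u - 168) + (0)
Last nonzero remainder: -12u^2 - 108u - 168. Dividing through by -12 gives the monic gcd u^2 + 9u + 14.
Cancel u^2 + 9u + 14 from numerator and denominator to get the reduced form.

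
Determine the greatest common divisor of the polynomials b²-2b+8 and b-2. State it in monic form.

1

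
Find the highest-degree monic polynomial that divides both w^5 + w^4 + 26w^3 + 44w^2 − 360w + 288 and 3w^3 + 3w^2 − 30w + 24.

w^3 + w^2 − 10w + 8

Euclidean algorithm in ℚ[w]:
  w^5 + w^4 + 26w^3 + 44w^2 − 360w + 288 = ((1/3)w^2 + 12)(3w^3 + 3w^2 − 30w + 24) + (0)
Last nonzero remainder: 3w^3 + 3w^2 − 30w + 24. Dividing through by 3 gives the monic gcd w^3 + w^2 − 10w + 8.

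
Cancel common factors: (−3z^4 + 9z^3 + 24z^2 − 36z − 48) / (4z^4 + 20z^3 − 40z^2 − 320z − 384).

By polynomial division,
  −3z^4 + 9z^3 + 24z^2 − 36z − 48 = (−3/4)(4z^4 + 20z^3 − 40z^2 − 320z − 384) + (24z^3 − 6z^2 − 276z − 336)
  4z^4 + 20z^3 − 40z^2 − 320z − 384 = ((1/6)z + 7/8)(24z^3 − 6z^2 − 276z − 336) + ((45/4)z^2 − (45/2)z − 90)
  24z^3 − 6z^2 − 276z − 336 = ((32/15)z + 56/15)((45/4)z^2 − (45/2)z − 90) + (0)
Last nonzero remainder: (45/4)z^2 − (45/2)z − 90. Dividing through by 45/4 gives the monic gcd z^2 − 2z − 8.
Cancel z^2 − 2z − 8 from numerator and denominator to get the reduced form.

(−3z^2 + 3z + 6)/(4z^2 + 28z + 48)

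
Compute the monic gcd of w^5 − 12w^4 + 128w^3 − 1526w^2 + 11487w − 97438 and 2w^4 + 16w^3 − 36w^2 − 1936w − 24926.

By polynomial division,
  w^5 − 12w^4 + 128w^3 − 1526w^2 + 11487w − 97438 = ((1/2)w − 10)(2w^4 + 16w^3 − 36w^2 − 1936w − 24926) + (306w^3 − 918w^2 + 4590w − 346698)
  2w^4 + 16w^3 − 36w^2 − 1936w − 24926 = ((1/153)w + 11/153)(306w^3 − 918w^2 + 4590w − 346698) + (0)
Last nonzero remainder: 306w^3 − 918w^2 + 4590w − 346698. Dividing through by 306 gives the monic gcd w^3 − 3w^2 + 15w − 1133.

w^3 − 3w^2 + 15w − 1133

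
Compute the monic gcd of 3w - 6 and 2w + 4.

Apply the Euclidean algorithm:
  3w - 6 = (3/2)(2w + 4) + (-12)
  2w + 4 = (-(1/6)w - 1/3)(-12) + (0)
The last nonzero remainder is the constant -12, so the polynomials are coprime and gcd = 1.

1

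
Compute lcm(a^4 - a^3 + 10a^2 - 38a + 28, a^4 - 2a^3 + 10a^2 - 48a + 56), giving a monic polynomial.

Euclidean algorithm in ℚ[a]:
  a^4 - a^3 + 10a^2 - 38a + 28 = (a^4 - 2a^3 + 10a^2 - 48a + 56) + (a^3 + 10a - 28)
  a^4 - 2a^3 + 10a^2 - 48a + 56 = (a - 2)(a^3 + 10a - 28) + (0)
The last nonzero remainder a^3 + 10a - 28 is already monic.
Then lcm(f, g) = f·g / gcd(f, g); expanding and making the result monic gives the answer.

a^5 - 3a^4 + 12a^3 - 58a^2 + 104a - 56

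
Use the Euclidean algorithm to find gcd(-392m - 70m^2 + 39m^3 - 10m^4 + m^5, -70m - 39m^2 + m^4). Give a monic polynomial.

Repeated division with remainder:
  m^5 - 10m^4 + 39m^3 - 70m^2 - 392m = (m - 10)(m^4 - 39m^2 - 70m) + (78m^3 - 390m^2 - 1092m)
  m^4 - 39m^2 - 70m = ((1/78)m + 5/78)(78m^3 - 390m^2 - 1092m) + (0)
Last nonzero remainder: 78m^3 - 390m^2 - 1092m. Dividing through by 78 gives the monic gcd m^3 - 5m^2 - 14m.

-14m - 5m^2 + m^3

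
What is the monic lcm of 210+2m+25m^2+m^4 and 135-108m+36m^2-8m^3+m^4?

Apply the Euclidean algorithm:
  m^4+25m^2+2m+210 = (m^4-8m^3+36m^2-108m+135) + (8m^3-11m^2+110m+75)
  m^4-8m^3+36m^2-108m+135 = ((1/8)m-53/64)(8m^3-11m^2+110m+75) + ((841/64)m^2-(841/32)m+12615/64)
  8m^3-11m^2+110m+75 = ((512/841)m+320/841)((841/64)m^2-(841/32)m+12615/64) + (0)
Last nonzero remainder: (841/64)m^2-(841/32)m+12615/64. Dividing through by 841/64 gives the monic gcd m^2-2m+15.
Then lcm(f, g) = f·g / gcd(f, g); expanding and making the result monic gives the answer.

1890-1242m+423m^2-148m^3+34m^4-6m^5+m^6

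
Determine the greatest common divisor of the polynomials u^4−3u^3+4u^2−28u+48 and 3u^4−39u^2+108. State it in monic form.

u^2−5u+6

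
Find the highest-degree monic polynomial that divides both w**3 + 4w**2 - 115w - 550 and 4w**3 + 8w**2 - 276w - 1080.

w + 5

Apply the Euclidean algorithm:
  w**3 + 4w**2 - 115w - 550 = (1/4)(4w**3 + 8w**2 - 276w - 1080) + (2w**2 - 46w - 280)
  4w**3 + 8w**2 - 276w - 1080 = (2w + 50)(2w**2 - 46w - 280) + (2584w + 12920)
  2w**2 - 46w - 280 = ((1/1292)w - 7/323)(2584w + 12920) + (0)
Last nonzero remainder: 2584w + 12920. Dividing through by 2584 gives the monic gcd w + 5.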